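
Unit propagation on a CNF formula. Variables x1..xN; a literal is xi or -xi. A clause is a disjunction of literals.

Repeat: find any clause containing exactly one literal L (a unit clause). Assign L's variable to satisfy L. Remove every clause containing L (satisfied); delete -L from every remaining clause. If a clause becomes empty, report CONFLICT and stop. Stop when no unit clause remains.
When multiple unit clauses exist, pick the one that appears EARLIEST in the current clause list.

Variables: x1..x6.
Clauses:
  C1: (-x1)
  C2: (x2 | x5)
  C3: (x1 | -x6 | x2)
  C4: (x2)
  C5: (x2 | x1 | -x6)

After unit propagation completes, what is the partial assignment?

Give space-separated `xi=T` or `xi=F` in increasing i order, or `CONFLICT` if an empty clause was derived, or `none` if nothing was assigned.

Answer: x1=F x2=T

Derivation:
unit clause [-1] forces x1=F; simplify:
  drop 1 from [1, -6, 2] -> [-6, 2]
  drop 1 from [2, 1, -6] -> [2, -6]
  satisfied 1 clause(s); 4 remain; assigned so far: [1]
unit clause [2] forces x2=T; simplify:
  satisfied 4 clause(s); 0 remain; assigned so far: [1, 2]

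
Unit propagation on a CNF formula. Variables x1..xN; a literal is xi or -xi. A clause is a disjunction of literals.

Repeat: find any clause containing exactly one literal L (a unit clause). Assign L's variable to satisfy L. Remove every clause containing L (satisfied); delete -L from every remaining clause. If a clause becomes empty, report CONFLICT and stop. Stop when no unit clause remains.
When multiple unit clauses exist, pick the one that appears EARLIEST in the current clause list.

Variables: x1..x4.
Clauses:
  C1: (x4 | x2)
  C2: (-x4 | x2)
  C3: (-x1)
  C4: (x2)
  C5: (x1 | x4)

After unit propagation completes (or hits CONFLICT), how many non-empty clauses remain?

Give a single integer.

Answer: 0

Derivation:
unit clause [-1] forces x1=F; simplify:
  drop 1 from [1, 4] -> [4]
  satisfied 1 clause(s); 4 remain; assigned so far: [1]
unit clause [2] forces x2=T; simplify:
  satisfied 3 clause(s); 1 remain; assigned so far: [1, 2]
unit clause [4] forces x4=T; simplify:
  satisfied 1 clause(s); 0 remain; assigned so far: [1, 2, 4]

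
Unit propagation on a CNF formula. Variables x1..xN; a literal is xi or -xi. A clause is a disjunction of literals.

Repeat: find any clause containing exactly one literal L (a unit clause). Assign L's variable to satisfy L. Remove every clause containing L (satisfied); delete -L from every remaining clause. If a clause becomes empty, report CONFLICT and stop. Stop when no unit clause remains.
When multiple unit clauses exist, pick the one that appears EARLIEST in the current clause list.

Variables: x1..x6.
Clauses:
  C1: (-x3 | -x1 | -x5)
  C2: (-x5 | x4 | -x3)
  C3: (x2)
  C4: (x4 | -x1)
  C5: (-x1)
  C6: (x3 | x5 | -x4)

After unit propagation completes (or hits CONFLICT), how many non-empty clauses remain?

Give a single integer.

unit clause [2] forces x2=T; simplify:
  satisfied 1 clause(s); 5 remain; assigned so far: [2]
unit clause [-1] forces x1=F; simplify:
  satisfied 3 clause(s); 2 remain; assigned so far: [1, 2]

Answer: 2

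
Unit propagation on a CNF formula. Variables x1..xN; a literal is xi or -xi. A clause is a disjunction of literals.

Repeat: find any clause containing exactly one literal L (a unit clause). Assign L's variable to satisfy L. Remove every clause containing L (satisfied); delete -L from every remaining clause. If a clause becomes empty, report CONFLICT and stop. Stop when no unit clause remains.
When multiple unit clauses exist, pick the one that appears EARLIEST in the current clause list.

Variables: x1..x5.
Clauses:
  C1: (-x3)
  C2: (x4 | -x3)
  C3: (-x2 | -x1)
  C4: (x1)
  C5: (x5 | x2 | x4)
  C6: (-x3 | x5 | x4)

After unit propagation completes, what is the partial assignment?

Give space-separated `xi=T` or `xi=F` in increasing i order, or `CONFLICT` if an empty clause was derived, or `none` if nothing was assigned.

unit clause [-3] forces x3=F; simplify:
  satisfied 3 clause(s); 3 remain; assigned so far: [3]
unit clause [1] forces x1=T; simplify:
  drop -1 from [-2, -1] -> [-2]
  satisfied 1 clause(s); 2 remain; assigned so far: [1, 3]
unit clause [-2] forces x2=F; simplify:
  drop 2 from [5, 2, 4] -> [5, 4]
  satisfied 1 clause(s); 1 remain; assigned so far: [1, 2, 3]

Answer: x1=T x2=F x3=F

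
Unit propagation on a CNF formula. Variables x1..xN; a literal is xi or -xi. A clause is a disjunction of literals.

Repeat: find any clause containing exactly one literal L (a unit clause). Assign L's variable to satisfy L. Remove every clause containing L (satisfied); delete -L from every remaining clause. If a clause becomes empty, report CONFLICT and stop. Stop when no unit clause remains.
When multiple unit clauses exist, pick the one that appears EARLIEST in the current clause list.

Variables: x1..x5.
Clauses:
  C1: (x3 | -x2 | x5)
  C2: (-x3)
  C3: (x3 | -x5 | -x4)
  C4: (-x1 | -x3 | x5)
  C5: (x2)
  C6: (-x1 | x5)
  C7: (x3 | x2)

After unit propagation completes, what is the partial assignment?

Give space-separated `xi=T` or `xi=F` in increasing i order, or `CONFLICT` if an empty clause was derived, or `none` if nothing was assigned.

unit clause [-3] forces x3=F; simplify:
  drop 3 from [3, -2, 5] -> [-2, 5]
  drop 3 from [3, -5, -4] -> [-5, -4]
  drop 3 from [3, 2] -> [2]
  satisfied 2 clause(s); 5 remain; assigned so far: [3]
unit clause [2] forces x2=T; simplify:
  drop -2 from [-2, 5] -> [5]
  satisfied 2 clause(s); 3 remain; assigned so far: [2, 3]
unit clause [5] forces x5=T; simplify:
  drop -5 from [-5, -4] -> [-4]
  satisfied 2 clause(s); 1 remain; assigned so far: [2, 3, 5]
unit clause [-4] forces x4=F; simplify:
  satisfied 1 clause(s); 0 remain; assigned so far: [2, 3, 4, 5]

Answer: x2=T x3=F x4=F x5=T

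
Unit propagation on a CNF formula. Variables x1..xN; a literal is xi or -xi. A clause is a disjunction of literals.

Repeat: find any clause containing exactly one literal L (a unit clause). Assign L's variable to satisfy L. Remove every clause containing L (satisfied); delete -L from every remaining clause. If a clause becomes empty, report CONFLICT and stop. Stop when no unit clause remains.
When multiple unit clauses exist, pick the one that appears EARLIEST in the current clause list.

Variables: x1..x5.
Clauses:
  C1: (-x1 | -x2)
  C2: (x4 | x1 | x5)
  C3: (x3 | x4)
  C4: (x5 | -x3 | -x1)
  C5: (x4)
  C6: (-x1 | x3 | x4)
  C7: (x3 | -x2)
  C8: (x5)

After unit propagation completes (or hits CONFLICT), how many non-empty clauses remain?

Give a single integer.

unit clause [4] forces x4=T; simplify:
  satisfied 4 clause(s); 4 remain; assigned so far: [4]
unit clause [5] forces x5=T; simplify:
  satisfied 2 clause(s); 2 remain; assigned so far: [4, 5]

Answer: 2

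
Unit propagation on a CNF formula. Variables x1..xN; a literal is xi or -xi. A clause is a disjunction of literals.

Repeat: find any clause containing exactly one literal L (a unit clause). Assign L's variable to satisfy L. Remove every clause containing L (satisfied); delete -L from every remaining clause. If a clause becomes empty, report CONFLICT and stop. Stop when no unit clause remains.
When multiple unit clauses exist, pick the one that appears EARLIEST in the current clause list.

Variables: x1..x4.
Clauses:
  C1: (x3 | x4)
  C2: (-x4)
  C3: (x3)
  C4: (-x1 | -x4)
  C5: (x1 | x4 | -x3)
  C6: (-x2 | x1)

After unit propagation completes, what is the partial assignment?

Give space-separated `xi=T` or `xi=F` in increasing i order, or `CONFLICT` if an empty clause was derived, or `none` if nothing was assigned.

Answer: x1=T x3=T x4=F

Derivation:
unit clause [-4] forces x4=F; simplify:
  drop 4 from [3, 4] -> [3]
  drop 4 from [1, 4, -3] -> [1, -3]
  satisfied 2 clause(s); 4 remain; assigned so far: [4]
unit clause [3] forces x3=T; simplify:
  drop -3 from [1, -3] -> [1]
  satisfied 2 clause(s); 2 remain; assigned so far: [3, 4]
unit clause [1] forces x1=T; simplify:
  satisfied 2 clause(s); 0 remain; assigned so far: [1, 3, 4]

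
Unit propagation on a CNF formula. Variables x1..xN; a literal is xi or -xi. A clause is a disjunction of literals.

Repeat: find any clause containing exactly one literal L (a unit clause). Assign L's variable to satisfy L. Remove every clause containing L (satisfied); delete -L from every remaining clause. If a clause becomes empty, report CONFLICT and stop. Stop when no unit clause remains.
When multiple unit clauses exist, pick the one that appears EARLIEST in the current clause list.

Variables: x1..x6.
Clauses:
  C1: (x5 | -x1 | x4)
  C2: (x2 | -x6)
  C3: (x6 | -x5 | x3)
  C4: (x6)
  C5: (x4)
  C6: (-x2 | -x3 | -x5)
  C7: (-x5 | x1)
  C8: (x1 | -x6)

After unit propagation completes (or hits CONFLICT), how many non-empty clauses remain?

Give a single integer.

unit clause [6] forces x6=T; simplify:
  drop -6 from [2, -6] -> [2]
  drop -6 from [1, -6] -> [1]
  satisfied 2 clause(s); 6 remain; assigned so far: [6]
unit clause [2] forces x2=T; simplify:
  drop -2 from [-2, -3, -5] -> [-3, -5]
  satisfied 1 clause(s); 5 remain; assigned so far: [2, 6]
unit clause [4] forces x4=T; simplify:
  satisfied 2 clause(s); 3 remain; assigned so far: [2, 4, 6]
unit clause [1] forces x1=T; simplify:
  satisfied 2 clause(s); 1 remain; assigned so far: [1, 2, 4, 6]

Answer: 1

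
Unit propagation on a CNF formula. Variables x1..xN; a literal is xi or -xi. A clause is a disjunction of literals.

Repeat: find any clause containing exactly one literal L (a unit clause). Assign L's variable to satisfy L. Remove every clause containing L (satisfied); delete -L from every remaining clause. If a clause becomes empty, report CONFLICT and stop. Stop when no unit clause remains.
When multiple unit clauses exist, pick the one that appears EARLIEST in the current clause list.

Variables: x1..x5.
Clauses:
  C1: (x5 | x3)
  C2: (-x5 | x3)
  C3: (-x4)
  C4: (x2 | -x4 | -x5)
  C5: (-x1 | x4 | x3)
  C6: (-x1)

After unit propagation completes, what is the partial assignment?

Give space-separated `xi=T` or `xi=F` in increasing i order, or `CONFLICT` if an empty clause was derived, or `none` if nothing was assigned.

Answer: x1=F x4=F

Derivation:
unit clause [-4] forces x4=F; simplify:
  drop 4 from [-1, 4, 3] -> [-1, 3]
  satisfied 2 clause(s); 4 remain; assigned so far: [4]
unit clause [-1] forces x1=F; simplify:
  satisfied 2 clause(s); 2 remain; assigned so far: [1, 4]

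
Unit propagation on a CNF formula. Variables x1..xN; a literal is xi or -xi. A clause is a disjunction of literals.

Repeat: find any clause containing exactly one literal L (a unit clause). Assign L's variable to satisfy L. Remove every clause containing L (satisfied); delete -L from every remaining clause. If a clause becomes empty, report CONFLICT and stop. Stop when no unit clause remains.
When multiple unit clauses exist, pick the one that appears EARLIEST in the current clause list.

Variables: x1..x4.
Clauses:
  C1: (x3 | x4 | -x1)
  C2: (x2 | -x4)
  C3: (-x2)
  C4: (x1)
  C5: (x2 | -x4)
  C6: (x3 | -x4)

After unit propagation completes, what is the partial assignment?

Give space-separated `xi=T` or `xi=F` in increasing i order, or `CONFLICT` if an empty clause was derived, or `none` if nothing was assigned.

Answer: x1=T x2=F x3=T x4=F

Derivation:
unit clause [-2] forces x2=F; simplify:
  drop 2 from [2, -4] -> [-4]
  drop 2 from [2, -4] -> [-4]
  satisfied 1 clause(s); 5 remain; assigned so far: [2]
unit clause [-4] forces x4=F; simplify:
  drop 4 from [3, 4, -1] -> [3, -1]
  satisfied 3 clause(s); 2 remain; assigned so far: [2, 4]
unit clause [1] forces x1=T; simplify:
  drop -1 from [3, -1] -> [3]
  satisfied 1 clause(s); 1 remain; assigned so far: [1, 2, 4]
unit clause [3] forces x3=T; simplify:
  satisfied 1 clause(s); 0 remain; assigned so far: [1, 2, 3, 4]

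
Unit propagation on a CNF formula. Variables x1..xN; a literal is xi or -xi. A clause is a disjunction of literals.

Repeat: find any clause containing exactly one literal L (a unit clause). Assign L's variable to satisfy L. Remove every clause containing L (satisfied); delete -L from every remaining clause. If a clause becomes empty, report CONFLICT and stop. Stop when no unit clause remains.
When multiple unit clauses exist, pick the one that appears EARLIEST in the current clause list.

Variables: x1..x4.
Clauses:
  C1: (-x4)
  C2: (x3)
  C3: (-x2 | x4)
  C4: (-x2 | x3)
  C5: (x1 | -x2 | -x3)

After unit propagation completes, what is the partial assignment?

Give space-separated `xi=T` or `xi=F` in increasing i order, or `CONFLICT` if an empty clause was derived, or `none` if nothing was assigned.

unit clause [-4] forces x4=F; simplify:
  drop 4 from [-2, 4] -> [-2]
  satisfied 1 clause(s); 4 remain; assigned so far: [4]
unit clause [3] forces x3=T; simplify:
  drop -3 from [1, -2, -3] -> [1, -2]
  satisfied 2 clause(s); 2 remain; assigned so far: [3, 4]
unit clause [-2] forces x2=F; simplify:
  satisfied 2 clause(s); 0 remain; assigned so far: [2, 3, 4]

Answer: x2=F x3=T x4=F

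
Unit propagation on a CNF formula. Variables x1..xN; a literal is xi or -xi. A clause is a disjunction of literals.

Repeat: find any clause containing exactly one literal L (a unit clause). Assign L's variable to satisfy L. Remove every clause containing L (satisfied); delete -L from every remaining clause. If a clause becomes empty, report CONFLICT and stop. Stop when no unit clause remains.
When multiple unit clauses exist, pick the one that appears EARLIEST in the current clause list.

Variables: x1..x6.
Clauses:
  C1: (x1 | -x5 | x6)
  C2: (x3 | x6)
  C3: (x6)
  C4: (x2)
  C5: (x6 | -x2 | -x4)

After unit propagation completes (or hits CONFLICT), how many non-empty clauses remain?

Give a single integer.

unit clause [6] forces x6=T; simplify:
  satisfied 4 clause(s); 1 remain; assigned so far: [6]
unit clause [2] forces x2=T; simplify:
  satisfied 1 clause(s); 0 remain; assigned so far: [2, 6]

Answer: 0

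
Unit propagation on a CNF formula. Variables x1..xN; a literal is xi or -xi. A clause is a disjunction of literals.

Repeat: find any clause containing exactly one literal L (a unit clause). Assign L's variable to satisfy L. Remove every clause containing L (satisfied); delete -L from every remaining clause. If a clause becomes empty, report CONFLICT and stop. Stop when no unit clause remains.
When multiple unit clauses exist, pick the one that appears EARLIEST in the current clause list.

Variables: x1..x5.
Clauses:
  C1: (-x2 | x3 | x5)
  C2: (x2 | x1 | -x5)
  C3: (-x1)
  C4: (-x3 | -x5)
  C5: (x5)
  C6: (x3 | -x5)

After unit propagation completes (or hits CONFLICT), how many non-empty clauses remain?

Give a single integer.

Answer: 0

Derivation:
unit clause [-1] forces x1=F; simplify:
  drop 1 from [2, 1, -5] -> [2, -5]
  satisfied 1 clause(s); 5 remain; assigned so far: [1]
unit clause [5] forces x5=T; simplify:
  drop -5 from [2, -5] -> [2]
  drop -5 from [-3, -5] -> [-3]
  drop -5 from [3, -5] -> [3]
  satisfied 2 clause(s); 3 remain; assigned so far: [1, 5]
unit clause [2] forces x2=T; simplify:
  satisfied 1 clause(s); 2 remain; assigned so far: [1, 2, 5]
unit clause [-3] forces x3=F; simplify:
  drop 3 from [3] -> [] (empty!)
  satisfied 1 clause(s); 1 remain; assigned so far: [1, 2, 3, 5]
CONFLICT (empty clause)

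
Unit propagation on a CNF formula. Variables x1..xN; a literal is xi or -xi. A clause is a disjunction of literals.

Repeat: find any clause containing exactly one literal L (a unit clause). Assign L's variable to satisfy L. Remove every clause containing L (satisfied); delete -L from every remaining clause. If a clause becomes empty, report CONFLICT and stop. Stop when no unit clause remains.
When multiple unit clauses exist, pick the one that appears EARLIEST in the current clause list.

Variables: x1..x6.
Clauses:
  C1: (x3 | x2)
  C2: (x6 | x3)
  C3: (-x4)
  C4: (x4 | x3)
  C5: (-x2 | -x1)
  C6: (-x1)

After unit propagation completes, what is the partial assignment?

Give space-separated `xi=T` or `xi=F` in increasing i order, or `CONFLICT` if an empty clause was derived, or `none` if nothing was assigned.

Answer: x1=F x3=T x4=F

Derivation:
unit clause [-4] forces x4=F; simplify:
  drop 4 from [4, 3] -> [3]
  satisfied 1 clause(s); 5 remain; assigned so far: [4]
unit clause [3] forces x3=T; simplify:
  satisfied 3 clause(s); 2 remain; assigned so far: [3, 4]
unit clause [-1] forces x1=F; simplify:
  satisfied 2 clause(s); 0 remain; assigned so far: [1, 3, 4]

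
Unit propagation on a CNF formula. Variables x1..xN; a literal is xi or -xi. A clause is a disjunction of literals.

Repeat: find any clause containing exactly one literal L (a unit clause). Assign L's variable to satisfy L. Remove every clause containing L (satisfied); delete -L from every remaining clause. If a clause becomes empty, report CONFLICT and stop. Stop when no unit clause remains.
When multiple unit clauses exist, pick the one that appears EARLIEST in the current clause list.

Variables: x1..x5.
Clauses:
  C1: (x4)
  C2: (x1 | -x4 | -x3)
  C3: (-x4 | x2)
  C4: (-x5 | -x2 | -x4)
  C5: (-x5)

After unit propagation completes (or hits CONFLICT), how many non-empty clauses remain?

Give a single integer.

unit clause [4] forces x4=T; simplify:
  drop -4 from [1, -4, -3] -> [1, -3]
  drop -4 from [-4, 2] -> [2]
  drop -4 from [-5, -2, -4] -> [-5, -2]
  satisfied 1 clause(s); 4 remain; assigned so far: [4]
unit clause [2] forces x2=T; simplify:
  drop -2 from [-5, -2] -> [-5]
  satisfied 1 clause(s); 3 remain; assigned so far: [2, 4]
unit clause [-5] forces x5=F; simplify:
  satisfied 2 clause(s); 1 remain; assigned so far: [2, 4, 5]

Answer: 1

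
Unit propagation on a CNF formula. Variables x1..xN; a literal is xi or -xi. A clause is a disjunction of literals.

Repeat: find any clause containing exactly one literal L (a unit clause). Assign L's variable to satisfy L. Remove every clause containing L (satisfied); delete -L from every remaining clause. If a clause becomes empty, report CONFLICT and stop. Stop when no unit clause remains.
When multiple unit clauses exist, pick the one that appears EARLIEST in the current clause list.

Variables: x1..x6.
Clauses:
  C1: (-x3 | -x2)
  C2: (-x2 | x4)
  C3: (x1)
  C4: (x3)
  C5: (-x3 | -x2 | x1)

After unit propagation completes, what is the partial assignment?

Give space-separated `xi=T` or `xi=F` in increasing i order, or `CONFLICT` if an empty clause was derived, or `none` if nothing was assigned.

Answer: x1=T x2=F x3=T

Derivation:
unit clause [1] forces x1=T; simplify:
  satisfied 2 clause(s); 3 remain; assigned so far: [1]
unit clause [3] forces x3=T; simplify:
  drop -3 from [-3, -2] -> [-2]
  satisfied 1 clause(s); 2 remain; assigned so far: [1, 3]
unit clause [-2] forces x2=F; simplify:
  satisfied 2 clause(s); 0 remain; assigned so far: [1, 2, 3]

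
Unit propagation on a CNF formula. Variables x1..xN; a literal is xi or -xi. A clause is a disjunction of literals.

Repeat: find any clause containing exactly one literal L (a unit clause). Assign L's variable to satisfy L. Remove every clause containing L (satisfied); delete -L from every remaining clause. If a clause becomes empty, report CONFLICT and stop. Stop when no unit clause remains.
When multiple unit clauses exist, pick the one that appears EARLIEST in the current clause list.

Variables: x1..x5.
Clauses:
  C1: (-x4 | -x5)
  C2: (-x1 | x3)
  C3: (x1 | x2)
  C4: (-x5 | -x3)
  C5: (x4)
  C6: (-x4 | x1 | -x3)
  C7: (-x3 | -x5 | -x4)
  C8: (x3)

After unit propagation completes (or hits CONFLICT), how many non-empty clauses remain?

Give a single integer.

Answer: 0

Derivation:
unit clause [4] forces x4=T; simplify:
  drop -4 from [-4, -5] -> [-5]
  drop -4 from [-4, 1, -3] -> [1, -3]
  drop -4 from [-3, -5, -4] -> [-3, -5]
  satisfied 1 clause(s); 7 remain; assigned so far: [4]
unit clause [-5] forces x5=F; simplify:
  satisfied 3 clause(s); 4 remain; assigned so far: [4, 5]
unit clause [3] forces x3=T; simplify:
  drop -3 from [1, -3] -> [1]
  satisfied 2 clause(s); 2 remain; assigned so far: [3, 4, 5]
unit clause [1] forces x1=T; simplify:
  satisfied 2 clause(s); 0 remain; assigned so far: [1, 3, 4, 5]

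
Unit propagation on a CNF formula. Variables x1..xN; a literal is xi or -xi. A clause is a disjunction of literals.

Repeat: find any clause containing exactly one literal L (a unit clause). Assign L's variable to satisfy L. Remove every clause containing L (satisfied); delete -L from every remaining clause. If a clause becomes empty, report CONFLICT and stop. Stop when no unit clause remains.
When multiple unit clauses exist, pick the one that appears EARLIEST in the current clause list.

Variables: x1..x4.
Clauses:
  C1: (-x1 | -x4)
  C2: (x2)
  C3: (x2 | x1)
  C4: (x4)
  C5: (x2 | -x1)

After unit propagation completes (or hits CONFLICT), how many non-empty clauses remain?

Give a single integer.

Answer: 0

Derivation:
unit clause [2] forces x2=T; simplify:
  satisfied 3 clause(s); 2 remain; assigned so far: [2]
unit clause [4] forces x4=T; simplify:
  drop -4 from [-1, -4] -> [-1]
  satisfied 1 clause(s); 1 remain; assigned so far: [2, 4]
unit clause [-1] forces x1=F; simplify:
  satisfied 1 clause(s); 0 remain; assigned so far: [1, 2, 4]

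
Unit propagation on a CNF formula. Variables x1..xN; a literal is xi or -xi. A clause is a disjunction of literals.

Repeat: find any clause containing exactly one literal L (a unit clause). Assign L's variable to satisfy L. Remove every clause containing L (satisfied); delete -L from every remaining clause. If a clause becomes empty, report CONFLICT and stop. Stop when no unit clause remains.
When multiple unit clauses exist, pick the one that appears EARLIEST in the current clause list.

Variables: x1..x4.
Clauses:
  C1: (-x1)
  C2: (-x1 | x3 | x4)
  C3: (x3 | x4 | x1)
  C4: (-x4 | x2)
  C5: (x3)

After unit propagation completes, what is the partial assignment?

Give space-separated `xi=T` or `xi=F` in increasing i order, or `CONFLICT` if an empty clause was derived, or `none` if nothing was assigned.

unit clause [-1] forces x1=F; simplify:
  drop 1 from [3, 4, 1] -> [3, 4]
  satisfied 2 clause(s); 3 remain; assigned so far: [1]
unit clause [3] forces x3=T; simplify:
  satisfied 2 clause(s); 1 remain; assigned so far: [1, 3]

Answer: x1=F x3=T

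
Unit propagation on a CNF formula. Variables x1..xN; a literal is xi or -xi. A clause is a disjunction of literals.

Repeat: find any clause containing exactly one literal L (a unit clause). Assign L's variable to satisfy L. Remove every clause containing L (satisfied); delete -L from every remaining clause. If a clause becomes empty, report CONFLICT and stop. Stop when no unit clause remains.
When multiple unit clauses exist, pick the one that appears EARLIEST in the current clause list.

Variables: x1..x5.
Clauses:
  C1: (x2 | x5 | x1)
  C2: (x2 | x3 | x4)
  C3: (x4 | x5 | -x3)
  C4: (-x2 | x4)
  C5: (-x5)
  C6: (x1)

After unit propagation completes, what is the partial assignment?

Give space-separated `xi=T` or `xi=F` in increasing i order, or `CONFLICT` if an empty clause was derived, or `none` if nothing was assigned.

unit clause [-5] forces x5=F; simplify:
  drop 5 from [2, 5, 1] -> [2, 1]
  drop 5 from [4, 5, -3] -> [4, -3]
  satisfied 1 clause(s); 5 remain; assigned so far: [5]
unit clause [1] forces x1=T; simplify:
  satisfied 2 clause(s); 3 remain; assigned so far: [1, 5]

Answer: x1=T x5=F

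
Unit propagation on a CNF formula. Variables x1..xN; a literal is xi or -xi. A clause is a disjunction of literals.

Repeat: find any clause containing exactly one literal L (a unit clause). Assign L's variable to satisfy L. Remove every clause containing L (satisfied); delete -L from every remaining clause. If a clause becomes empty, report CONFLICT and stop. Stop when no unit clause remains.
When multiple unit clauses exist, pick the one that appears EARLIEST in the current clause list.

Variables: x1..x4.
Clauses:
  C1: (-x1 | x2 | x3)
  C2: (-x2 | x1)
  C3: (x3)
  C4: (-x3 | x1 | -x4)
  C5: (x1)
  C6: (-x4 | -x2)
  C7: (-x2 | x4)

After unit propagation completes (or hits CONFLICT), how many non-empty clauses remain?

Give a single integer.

Answer: 2

Derivation:
unit clause [3] forces x3=T; simplify:
  drop -3 from [-3, 1, -4] -> [1, -4]
  satisfied 2 clause(s); 5 remain; assigned so far: [3]
unit clause [1] forces x1=T; simplify:
  satisfied 3 clause(s); 2 remain; assigned so far: [1, 3]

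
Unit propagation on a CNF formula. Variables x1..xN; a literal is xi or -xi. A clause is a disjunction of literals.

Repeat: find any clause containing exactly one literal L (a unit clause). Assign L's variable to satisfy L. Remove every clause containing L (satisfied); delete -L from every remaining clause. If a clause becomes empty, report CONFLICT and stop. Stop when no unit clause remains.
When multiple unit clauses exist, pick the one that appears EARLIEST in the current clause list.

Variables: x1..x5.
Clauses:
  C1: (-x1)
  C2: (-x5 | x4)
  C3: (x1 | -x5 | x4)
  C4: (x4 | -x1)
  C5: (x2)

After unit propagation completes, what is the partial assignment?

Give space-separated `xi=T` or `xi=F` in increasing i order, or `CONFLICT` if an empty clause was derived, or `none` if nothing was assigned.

Answer: x1=F x2=T

Derivation:
unit clause [-1] forces x1=F; simplify:
  drop 1 from [1, -5, 4] -> [-5, 4]
  satisfied 2 clause(s); 3 remain; assigned so far: [1]
unit clause [2] forces x2=T; simplify:
  satisfied 1 clause(s); 2 remain; assigned so far: [1, 2]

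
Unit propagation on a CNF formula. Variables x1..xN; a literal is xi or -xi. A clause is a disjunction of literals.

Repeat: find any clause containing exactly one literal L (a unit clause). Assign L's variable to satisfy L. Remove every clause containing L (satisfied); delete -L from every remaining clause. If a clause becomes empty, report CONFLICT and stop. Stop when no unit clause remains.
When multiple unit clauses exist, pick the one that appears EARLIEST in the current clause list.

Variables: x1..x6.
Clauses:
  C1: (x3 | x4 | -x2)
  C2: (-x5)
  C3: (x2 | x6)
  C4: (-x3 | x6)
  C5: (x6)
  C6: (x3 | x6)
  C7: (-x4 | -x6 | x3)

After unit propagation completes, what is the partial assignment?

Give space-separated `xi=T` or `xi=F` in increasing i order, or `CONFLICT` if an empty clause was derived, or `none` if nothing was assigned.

unit clause [-5] forces x5=F; simplify:
  satisfied 1 clause(s); 6 remain; assigned so far: [5]
unit clause [6] forces x6=T; simplify:
  drop -6 from [-4, -6, 3] -> [-4, 3]
  satisfied 4 clause(s); 2 remain; assigned so far: [5, 6]

Answer: x5=F x6=T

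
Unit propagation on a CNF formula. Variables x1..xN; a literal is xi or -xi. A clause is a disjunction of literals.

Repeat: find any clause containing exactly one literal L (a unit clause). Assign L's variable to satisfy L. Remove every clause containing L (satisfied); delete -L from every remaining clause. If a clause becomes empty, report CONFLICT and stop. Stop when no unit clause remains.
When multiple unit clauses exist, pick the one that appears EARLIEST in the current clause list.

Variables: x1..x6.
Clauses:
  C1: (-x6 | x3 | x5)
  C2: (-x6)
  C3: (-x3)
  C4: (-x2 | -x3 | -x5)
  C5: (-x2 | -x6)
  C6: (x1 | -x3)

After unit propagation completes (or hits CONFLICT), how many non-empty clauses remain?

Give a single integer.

unit clause [-6] forces x6=F; simplify:
  satisfied 3 clause(s); 3 remain; assigned so far: [6]
unit clause [-3] forces x3=F; simplify:
  satisfied 3 clause(s); 0 remain; assigned so far: [3, 6]

Answer: 0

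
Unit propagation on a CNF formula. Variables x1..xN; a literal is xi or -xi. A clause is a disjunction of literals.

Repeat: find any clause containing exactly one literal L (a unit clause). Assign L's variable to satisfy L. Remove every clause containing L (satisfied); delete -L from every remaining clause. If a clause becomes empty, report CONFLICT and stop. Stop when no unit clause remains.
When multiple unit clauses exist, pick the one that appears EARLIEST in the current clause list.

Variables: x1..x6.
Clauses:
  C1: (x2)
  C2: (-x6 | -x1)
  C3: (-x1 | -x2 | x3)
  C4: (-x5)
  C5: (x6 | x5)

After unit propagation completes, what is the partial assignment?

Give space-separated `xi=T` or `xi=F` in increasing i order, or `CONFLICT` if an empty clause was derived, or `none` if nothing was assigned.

Answer: x1=F x2=T x5=F x6=T

Derivation:
unit clause [2] forces x2=T; simplify:
  drop -2 from [-1, -2, 3] -> [-1, 3]
  satisfied 1 clause(s); 4 remain; assigned so far: [2]
unit clause [-5] forces x5=F; simplify:
  drop 5 from [6, 5] -> [6]
  satisfied 1 clause(s); 3 remain; assigned so far: [2, 5]
unit clause [6] forces x6=T; simplify:
  drop -6 from [-6, -1] -> [-1]
  satisfied 1 clause(s); 2 remain; assigned so far: [2, 5, 6]
unit clause [-1] forces x1=F; simplify:
  satisfied 2 clause(s); 0 remain; assigned so far: [1, 2, 5, 6]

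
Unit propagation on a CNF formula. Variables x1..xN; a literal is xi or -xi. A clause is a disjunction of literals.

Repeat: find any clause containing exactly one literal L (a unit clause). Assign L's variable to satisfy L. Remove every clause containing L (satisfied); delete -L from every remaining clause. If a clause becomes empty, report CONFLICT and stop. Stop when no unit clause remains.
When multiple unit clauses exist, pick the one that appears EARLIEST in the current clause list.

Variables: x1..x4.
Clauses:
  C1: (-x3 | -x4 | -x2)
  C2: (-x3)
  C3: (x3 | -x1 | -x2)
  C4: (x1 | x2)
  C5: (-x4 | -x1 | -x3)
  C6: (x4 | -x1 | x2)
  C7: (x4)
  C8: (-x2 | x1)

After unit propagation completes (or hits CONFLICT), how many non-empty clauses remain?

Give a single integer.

unit clause [-3] forces x3=F; simplify:
  drop 3 from [3, -1, -2] -> [-1, -2]
  satisfied 3 clause(s); 5 remain; assigned so far: [3]
unit clause [4] forces x4=T; simplify:
  satisfied 2 clause(s); 3 remain; assigned so far: [3, 4]

Answer: 3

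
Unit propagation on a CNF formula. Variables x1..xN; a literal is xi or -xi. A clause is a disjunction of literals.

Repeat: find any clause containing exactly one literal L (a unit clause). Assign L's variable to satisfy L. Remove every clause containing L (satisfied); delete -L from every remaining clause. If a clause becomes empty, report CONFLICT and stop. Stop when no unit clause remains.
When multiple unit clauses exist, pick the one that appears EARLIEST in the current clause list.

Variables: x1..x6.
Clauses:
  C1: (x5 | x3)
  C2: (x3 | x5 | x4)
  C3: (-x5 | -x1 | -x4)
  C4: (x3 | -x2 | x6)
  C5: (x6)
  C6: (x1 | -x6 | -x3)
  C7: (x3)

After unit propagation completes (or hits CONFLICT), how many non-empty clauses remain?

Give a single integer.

Answer: 1

Derivation:
unit clause [6] forces x6=T; simplify:
  drop -6 from [1, -6, -3] -> [1, -3]
  satisfied 2 clause(s); 5 remain; assigned so far: [6]
unit clause [3] forces x3=T; simplify:
  drop -3 from [1, -3] -> [1]
  satisfied 3 clause(s); 2 remain; assigned so far: [3, 6]
unit clause [1] forces x1=T; simplify:
  drop -1 from [-5, -1, -4] -> [-5, -4]
  satisfied 1 clause(s); 1 remain; assigned so far: [1, 3, 6]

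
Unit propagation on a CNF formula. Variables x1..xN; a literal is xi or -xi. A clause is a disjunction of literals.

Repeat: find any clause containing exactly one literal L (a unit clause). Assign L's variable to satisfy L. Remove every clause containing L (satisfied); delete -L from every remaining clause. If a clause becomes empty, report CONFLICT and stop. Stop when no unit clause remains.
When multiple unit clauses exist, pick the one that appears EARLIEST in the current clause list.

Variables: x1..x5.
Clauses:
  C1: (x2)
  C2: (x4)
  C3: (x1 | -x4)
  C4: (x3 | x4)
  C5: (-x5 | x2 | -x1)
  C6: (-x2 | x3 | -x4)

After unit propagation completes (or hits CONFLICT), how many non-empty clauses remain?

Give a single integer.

unit clause [2] forces x2=T; simplify:
  drop -2 from [-2, 3, -4] -> [3, -4]
  satisfied 2 clause(s); 4 remain; assigned so far: [2]
unit clause [4] forces x4=T; simplify:
  drop -4 from [1, -4] -> [1]
  drop -4 from [3, -4] -> [3]
  satisfied 2 clause(s); 2 remain; assigned so far: [2, 4]
unit clause [1] forces x1=T; simplify:
  satisfied 1 clause(s); 1 remain; assigned so far: [1, 2, 4]
unit clause [3] forces x3=T; simplify:
  satisfied 1 clause(s); 0 remain; assigned so far: [1, 2, 3, 4]

Answer: 0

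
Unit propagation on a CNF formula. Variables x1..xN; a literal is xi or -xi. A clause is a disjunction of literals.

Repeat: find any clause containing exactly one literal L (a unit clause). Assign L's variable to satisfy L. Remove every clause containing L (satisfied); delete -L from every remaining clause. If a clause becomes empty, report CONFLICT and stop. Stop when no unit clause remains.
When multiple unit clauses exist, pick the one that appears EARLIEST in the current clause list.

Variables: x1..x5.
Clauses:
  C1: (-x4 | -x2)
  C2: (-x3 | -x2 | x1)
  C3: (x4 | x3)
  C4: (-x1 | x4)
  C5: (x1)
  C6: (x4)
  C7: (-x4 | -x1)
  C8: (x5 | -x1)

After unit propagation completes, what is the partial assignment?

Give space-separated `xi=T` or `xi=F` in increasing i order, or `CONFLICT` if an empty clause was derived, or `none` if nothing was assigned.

Answer: CONFLICT

Derivation:
unit clause [1] forces x1=T; simplify:
  drop -1 from [-1, 4] -> [4]
  drop -1 from [-4, -1] -> [-4]
  drop -1 from [5, -1] -> [5]
  satisfied 2 clause(s); 6 remain; assigned so far: [1]
unit clause [4] forces x4=T; simplify:
  drop -4 from [-4, -2] -> [-2]
  drop -4 from [-4] -> [] (empty!)
  satisfied 3 clause(s); 3 remain; assigned so far: [1, 4]
CONFLICT (empty clause)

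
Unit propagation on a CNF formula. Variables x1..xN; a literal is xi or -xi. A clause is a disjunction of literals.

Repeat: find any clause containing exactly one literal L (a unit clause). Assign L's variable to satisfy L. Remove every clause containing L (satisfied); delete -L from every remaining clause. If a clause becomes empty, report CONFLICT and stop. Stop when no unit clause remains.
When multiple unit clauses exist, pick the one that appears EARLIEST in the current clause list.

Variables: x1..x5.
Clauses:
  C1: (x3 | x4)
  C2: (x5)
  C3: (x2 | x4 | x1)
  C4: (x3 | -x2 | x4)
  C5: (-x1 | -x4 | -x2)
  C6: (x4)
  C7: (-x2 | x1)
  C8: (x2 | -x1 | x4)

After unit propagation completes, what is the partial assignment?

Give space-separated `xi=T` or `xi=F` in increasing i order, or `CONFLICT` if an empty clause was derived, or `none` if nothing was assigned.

Answer: x4=T x5=T

Derivation:
unit clause [5] forces x5=T; simplify:
  satisfied 1 clause(s); 7 remain; assigned so far: [5]
unit clause [4] forces x4=T; simplify:
  drop -4 from [-1, -4, -2] -> [-1, -2]
  satisfied 5 clause(s); 2 remain; assigned so far: [4, 5]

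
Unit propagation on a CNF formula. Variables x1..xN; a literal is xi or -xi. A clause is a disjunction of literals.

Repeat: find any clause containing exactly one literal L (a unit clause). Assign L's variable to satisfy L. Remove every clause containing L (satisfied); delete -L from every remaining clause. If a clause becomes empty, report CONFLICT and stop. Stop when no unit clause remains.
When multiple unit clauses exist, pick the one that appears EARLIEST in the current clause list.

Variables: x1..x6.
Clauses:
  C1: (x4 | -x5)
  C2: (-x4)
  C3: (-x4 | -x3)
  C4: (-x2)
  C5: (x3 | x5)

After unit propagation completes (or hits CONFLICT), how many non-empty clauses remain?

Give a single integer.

unit clause [-4] forces x4=F; simplify:
  drop 4 from [4, -5] -> [-5]
  satisfied 2 clause(s); 3 remain; assigned so far: [4]
unit clause [-5] forces x5=F; simplify:
  drop 5 from [3, 5] -> [3]
  satisfied 1 clause(s); 2 remain; assigned so far: [4, 5]
unit clause [-2] forces x2=F; simplify:
  satisfied 1 clause(s); 1 remain; assigned so far: [2, 4, 5]
unit clause [3] forces x3=T; simplify:
  satisfied 1 clause(s); 0 remain; assigned so far: [2, 3, 4, 5]

Answer: 0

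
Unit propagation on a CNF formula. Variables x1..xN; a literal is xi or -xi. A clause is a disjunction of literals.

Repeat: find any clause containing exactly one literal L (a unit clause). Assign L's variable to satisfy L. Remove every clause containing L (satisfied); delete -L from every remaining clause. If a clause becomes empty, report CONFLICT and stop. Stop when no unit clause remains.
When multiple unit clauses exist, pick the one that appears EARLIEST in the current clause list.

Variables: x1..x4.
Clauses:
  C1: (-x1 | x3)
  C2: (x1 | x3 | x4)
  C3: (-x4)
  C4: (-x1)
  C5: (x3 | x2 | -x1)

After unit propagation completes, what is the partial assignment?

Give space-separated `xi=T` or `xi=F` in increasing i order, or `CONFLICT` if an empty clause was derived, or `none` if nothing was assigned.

Answer: x1=F x3=T x4=F

Derivation:
unit clause [-4] forces x4=F; simplify:
  drop 4 from [1, 3, 4] -> [1, 3]
  satisfied 1 clause(s); 4 remain; assigned so far: [4]
unit clause [-1] forces x1=F; simplify:
  drop 1 from [1, 3] -> [3]
  satisfied 3 clause(s); 1 remain; assigned so far: [1, 4]
unit clause [3] forces x3=T; simplify:
  satisfied 1 clause(s); 0 remain; assigned so far: [1, 3, 4]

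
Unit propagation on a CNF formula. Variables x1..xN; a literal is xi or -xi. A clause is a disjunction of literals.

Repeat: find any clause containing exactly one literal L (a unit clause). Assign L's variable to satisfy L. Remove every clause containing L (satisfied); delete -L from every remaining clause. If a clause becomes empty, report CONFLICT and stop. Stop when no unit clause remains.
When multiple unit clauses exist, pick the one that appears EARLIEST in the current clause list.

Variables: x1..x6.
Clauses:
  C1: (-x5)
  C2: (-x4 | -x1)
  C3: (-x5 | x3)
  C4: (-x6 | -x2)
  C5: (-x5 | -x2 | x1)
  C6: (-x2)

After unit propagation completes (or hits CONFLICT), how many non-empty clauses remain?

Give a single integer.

Answer: 1

Derivation:
unit clause [-5] forces x5=F; simplify:
  satisfied 3 clause(s); 3 remain; assigned so far: [5]
unit clause [-2] forces x2=F; simplify:
  satisfied 2 clause(s); 1 remain; assigned so far: [2, 5]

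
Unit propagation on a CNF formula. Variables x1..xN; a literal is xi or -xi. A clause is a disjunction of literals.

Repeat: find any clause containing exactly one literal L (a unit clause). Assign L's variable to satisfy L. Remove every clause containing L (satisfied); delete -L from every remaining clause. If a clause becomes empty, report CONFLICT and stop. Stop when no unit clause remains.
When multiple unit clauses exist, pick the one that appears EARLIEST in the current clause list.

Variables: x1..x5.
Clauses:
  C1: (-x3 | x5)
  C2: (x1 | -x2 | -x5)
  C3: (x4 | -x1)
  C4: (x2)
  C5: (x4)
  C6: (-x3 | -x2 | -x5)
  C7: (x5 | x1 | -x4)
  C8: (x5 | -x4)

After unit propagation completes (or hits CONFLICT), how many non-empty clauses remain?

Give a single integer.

Answer: 0

Derivation:
unit clause [2] forces x2=T; simplify:
  drop -2 from [1, -2, -5] -> [1, -5]
  drop -2 from [-3, -2, -5] -> [-3, -5]
  satisfied 1 clause(s); 7 remain; assigned so far: [2]
unit clause [4] forces x4=T; simplify:
  drop -4 from [5, 1, -4] -> [5, 1]
  drop -4 from [5, -4] -> [5]
  satisfied 2 clause(s); 5 remain; assigned so far: [2, 4]
unit clause [5] forces x5=T; simplify:
  drop -5 from [1, -5] -> [1]
  drop -5 from [-3, -5] -> [-3]
  satisfied 3 clause(s); 2 remain; assigned so far: [2, 4, 5]
unit clause [1] forces x1=T; simplify:
  satisfied 1 clause(s); 1 remain; assigned so far: [1, 2, 4, 5]
unit clause [-3] forces x3=F; simplify:
  satisfied 1 clause(s); 0 remain; assigned so far: [1, 2, 3, 4, 5]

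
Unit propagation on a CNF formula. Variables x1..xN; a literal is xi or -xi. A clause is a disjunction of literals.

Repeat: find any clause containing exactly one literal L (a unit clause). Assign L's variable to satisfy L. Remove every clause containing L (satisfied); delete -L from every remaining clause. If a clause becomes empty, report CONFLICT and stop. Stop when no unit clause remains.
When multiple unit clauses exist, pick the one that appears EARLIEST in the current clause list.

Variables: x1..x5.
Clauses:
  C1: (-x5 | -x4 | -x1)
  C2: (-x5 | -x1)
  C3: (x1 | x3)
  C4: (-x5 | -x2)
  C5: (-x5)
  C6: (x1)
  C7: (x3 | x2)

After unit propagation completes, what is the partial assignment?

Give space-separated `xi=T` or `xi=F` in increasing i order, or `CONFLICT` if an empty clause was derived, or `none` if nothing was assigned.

unit clause [-5] forces x5=F; simplify:
  satisfied 4 clause(s); 3 remain; assigned so far: [5]
unit clause [1] forces x1=T; simplify:
  satisfied 2 clause(s); 1 remain; assigned so far: [1, 5]

Answer: x1=T x5=F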